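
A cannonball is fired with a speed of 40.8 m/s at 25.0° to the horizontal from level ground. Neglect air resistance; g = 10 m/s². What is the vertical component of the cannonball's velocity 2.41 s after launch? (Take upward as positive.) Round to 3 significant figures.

Initial vertical component: v_y0 = 40.8 sin 25.0° = 17.24 m/s.
v_y(t) = v_y0 − g t = 17.24 − 10 × 2.41 = -6.86 m/s.

-6.86 m/s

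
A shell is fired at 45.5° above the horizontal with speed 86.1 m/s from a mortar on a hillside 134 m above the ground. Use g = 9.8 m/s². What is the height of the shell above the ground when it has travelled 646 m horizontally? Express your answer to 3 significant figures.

230 m

v_x = 86.1 cos 45.5° = 60.35 m/s, v_y0 = 86.1 sin 45.5° = 61.41 m/s.
Time to reach x = 646 m: t = x / v_x = 646 / 60.35 = 10.70 s.
y = 134 + v_y0 t − ½ g t² = 134 + 61.41×10.70 − 4.900×10.70² = 230 m.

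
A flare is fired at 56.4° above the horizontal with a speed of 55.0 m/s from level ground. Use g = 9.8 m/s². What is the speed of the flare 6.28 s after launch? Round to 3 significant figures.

v_x = 55.0 cos 56.4° = 30.44 m/s (constant).
v_y(t) = 55.0 sin 56.4° − g t = 45.81 − 9.8 × 6.28 = -15.73 m/s.
Speed = √(v_x² + v_y²) = √(926.6 + 247.4) = 34.3 m/s.

34.3 m/s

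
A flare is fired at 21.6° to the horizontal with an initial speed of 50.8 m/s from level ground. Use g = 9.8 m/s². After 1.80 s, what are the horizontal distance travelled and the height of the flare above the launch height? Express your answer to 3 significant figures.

x = 85.0 m, y = 17.8 m

v_x = 50.8 cos 21.6° = 47.23 m/s; v_y0 = 50.8 sin 21.6° = 18.70 m/s.
x = v_x t = 47.23 × 1.80 = 85.0 m.
y = v_y0 t − ½ g t² = 18.70×1.80 − 4.900×1.80² = 17.8 m.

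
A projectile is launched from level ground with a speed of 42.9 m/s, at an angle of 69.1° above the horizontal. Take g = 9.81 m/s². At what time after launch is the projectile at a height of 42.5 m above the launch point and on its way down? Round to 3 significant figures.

6.92 s

v_y0 = 42.9 sin 69.1° = 40.08 m/s.
Set y = v_y0 t − ½ g t² = 42.5: 4.905 t² − 40.08 t + 42.5 = 0.
t = [40.08 ± √(1606 − 833.9)] / 9.81 = (40.08 ± 27.79) / 9.81, giving t = 1.25 s or t = 6.92 s.
On the way down corresponds to the larger root: t = 6.92 s.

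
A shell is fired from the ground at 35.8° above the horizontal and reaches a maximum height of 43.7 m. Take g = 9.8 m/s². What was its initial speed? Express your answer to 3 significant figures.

At maximum height v_y = 0, so (v₀ sin θ)² = 2 g H.
v₀ sin 35.8° = √(2 × 9.8 × 43.7) = 29.27 m/s.
v₀ = 29.27 / sin 35.8° = 29.27 / 0.5850 = 50.0 m/s.

50.0 m/s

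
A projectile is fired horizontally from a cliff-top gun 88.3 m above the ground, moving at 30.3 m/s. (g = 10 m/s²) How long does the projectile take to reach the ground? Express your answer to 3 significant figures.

4.20 s

The horizontal speed doesn't affect the fall. With v_y0 = 0, h = ½ g t².
t = √(2 × 88.3 / 10) = √17.66 = 4.20 s.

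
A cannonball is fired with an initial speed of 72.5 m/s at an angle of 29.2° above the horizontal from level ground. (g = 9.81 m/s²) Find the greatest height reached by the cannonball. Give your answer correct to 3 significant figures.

Vertical component of launch velocity: v_y = 72.5 sin 29.2° = 35.37 m/s.
At the highest point the vertical velocity is zero, so v_y² = 2 g h_max.
h_max = (35.37)² / (2 × 9.81) = 1251 / 19.62 = 63.8 m.

63.8 m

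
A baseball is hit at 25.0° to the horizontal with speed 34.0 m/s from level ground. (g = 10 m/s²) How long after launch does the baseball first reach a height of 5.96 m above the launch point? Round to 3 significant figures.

v_y0 = 34.0 sin 25.0° = 14.37 m/s.
Set y = v_y0 t − ½ g t² = 5.96: 5.000 t² − 14.37 t + 5.96 = 0.
t = [14.37 ± √(206.5 − 119.2)] / 10 = (14.37 ± 9.343) / 10, giving t = 0.503 s or t = 2.37 s.
The baseball is on the way up at the first time, so t = 0.503 s.

0.503 s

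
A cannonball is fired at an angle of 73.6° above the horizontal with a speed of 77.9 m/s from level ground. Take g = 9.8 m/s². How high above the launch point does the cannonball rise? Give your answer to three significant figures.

Vertical component of launch velocity: v_y = 77.9 sin 73.6° = 74.73 m/s.
At the highest point the vertical velocity is zero, so v_y² = 2 g h_max.
h_max = (74.73)² / (2 × 9.8) = 5585 / 19.60 = 285 m.

285 m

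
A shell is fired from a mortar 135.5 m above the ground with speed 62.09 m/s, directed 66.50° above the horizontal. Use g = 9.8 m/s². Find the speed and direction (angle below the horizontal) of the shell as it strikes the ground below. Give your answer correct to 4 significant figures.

v_x = 62.09 cos 66.50° = 24.758 m/s (constant).
|v_y| at impact = √((56.940)² + 2×9.8×135.5) = 76.798 m/s.
Speed = √(24.758² + 76.798²) = 80.69 m/s; angle = arctan(76.798/24.758) = 72.13° below horizontal.

80.69 m/s at 72.13° below the horizontal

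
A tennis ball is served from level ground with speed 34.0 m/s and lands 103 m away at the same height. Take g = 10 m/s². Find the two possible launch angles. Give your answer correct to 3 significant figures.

31.5° and 58.5°

Level-ground range: R = v₀² sin(2θ)/g ⇒ sin 2θ = R g / v₀² = 103×10/34.0² = 0.8910.
2θ = arcsin(0.8910) = 63.00° or 180° − 63.00° = 117.00°.
So θ = 31.5° or θ = 58.5°.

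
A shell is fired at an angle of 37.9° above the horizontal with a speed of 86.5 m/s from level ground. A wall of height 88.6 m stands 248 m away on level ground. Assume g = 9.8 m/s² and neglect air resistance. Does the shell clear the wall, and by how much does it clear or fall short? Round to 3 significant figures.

v_x = 86.5 cos 37.9° = 68.26 m/s; v_y0 = 86.5 sin 37.9° = 53.14 m/s.
Time to reach the wall: t = 248 / 68.26 = 3.633 s.
Height at that point: y = 53.14×3.633 − 4.900×3.633² = 128.4 m.
That is 128.4 − 88.6 = 39.8 m above the top of the wall, so the shell clears it.

Yes — it clears the wall by 39.8 m.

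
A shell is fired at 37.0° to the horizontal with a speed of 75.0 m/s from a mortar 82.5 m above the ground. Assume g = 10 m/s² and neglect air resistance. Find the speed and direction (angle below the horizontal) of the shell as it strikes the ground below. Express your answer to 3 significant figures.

v_x = 75.0 cos 37.0° = 59.90 m/s (constant).
|v_y| at impact = √((45.14)² + 2×10×82.5) = 60.73 m/s.
Speed = √(59.90² + 60.73²) = 85.3 m/s; angle = arctan(60.73/59.90) = 45.4° below horizontal.

85.3 m/s at 45.4° below the horizontal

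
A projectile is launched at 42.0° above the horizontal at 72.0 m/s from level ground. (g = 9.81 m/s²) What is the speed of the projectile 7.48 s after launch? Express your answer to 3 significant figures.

v_x = 72.0 cos 42.0° = 53.51 m/s (constant).
v_y(t) = 72.0 sin 42.0° − g t = 48.18 − 9.81 × 7.48 = -25.20 m/s.
Speed = √(v_x² + v_y²) = √(2863 + 635.0) = 59.1 m/s.

59.1 m/s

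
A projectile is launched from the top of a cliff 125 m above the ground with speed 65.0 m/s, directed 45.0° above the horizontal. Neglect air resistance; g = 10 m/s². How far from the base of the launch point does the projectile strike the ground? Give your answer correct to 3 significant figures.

Components: v_x = 65.0 cos 45.0° = 45.96 m/s, v_y = 65.0 sin 45.0° = 45.96 m/s.
Vertical: 0 = 125 + 45.96 t − ½(10) t² ⇒ 5.000 t² − 45.96 t − 125 = 0.
t = [45.96 + √(2112 + 2500)] / 10.00 = 11.39 s.
Horizontal: R = v_x · t = 45.96 × 11.39 = 523 m.

523 m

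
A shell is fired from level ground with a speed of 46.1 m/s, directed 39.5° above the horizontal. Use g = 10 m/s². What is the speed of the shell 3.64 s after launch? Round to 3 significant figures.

v_x = 46.1 cos 39.5° = 35.57 m/s (constant).
v_y(t) = 46.1 sin 39.5° − g t = 29.32 − 10 × 3.64 = -7.080 m/s.
Speed = √(v_x² + v_y²) = √(1265 + 50.13) = 36.3 m/s.

36.3 m/s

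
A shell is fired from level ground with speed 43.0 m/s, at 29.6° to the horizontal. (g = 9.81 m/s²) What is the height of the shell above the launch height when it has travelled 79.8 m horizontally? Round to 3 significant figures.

23.0 m

v_x = 43.0 cos 29.6° = 37.39 m/s, v_y0 = 43.0 sin 29.6° = 21.24 m/s.
Time to reach x = 79.8 m: t = x / v_x = 79.8 / 37.39 = 2.134 s.
y = v_y0 t − ½ g t² = 21.24×2.134 − 4.905×2.134² = 23.0 m.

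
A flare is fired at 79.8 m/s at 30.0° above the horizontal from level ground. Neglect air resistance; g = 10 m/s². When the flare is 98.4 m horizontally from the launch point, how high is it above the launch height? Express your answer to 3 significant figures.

46.7 m

v_x = 79.8 cos 30.0° = 69.11 m/s, v_y0 = 79.8 sin 30.0° = 39.90 m/s.
Time to reach x = 98.4 m: t = x / v_x = 98.4 / 69.11 = 1.424 s.
y = v_y0 t − ½ g t² = 39.90×1.424 − 5.000×1.424² = 46.7 m.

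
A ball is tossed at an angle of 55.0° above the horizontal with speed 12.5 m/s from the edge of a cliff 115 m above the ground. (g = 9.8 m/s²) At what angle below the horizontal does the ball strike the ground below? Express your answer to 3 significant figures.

81.6°

v_x = 12.5 cos 55.0° = 7.170 m/s.
At impact |v_y| = √(v_y0² + 2 g h) = √(10.24² + 2×9.8×115) = 48.57 m/s.
Angle below horizontal = arctan(|v_y| / v_x) = arctan(48.57 / 7.170) = 81.6°.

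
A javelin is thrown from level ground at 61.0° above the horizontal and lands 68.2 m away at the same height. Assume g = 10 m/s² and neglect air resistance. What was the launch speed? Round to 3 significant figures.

On level ground, R = v₀² sin(2θ) / g, so v₀ = √(R g / sin 2θ).
sin(2 × 61.0°) = 0.8480.
v₀ = √(68.2 × 10 / 0.8480) = √804.2 = 28.4 m/s.

28.4 m/s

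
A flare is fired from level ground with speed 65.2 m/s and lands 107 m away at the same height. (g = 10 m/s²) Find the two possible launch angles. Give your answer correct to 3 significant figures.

7.29° and 82.7°

Level-ground range: R = v₀² sin(2θ)/g ⇒ sin 2θ = R g / v₀² = 107×10/65.2² = 0.2517.
2θ = arcsin(0.2517) = 14.58° or 180° − 14.58° = 165.42°.
So θ = 7.29° or θ = 82.7°.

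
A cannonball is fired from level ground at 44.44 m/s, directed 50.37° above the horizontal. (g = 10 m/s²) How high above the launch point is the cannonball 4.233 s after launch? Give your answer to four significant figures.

v_y0 = 44.44 sin 50.37° = 34.227 m/s.
y(t) = v_y0 t − ½ g t² = 34.227×4.233 − 5.000×4.233² = 55.29 m.

55.29 m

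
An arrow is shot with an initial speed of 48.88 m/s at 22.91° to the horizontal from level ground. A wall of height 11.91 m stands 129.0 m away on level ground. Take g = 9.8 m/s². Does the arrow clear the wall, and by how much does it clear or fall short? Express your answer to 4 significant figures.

Yes — it clears the wall by 2.384 m.

v_x = 48.88 cos 22.91° = 45.024 m/s; v_y0 = 48.88 sin 22.91° = 19.028 m/s.
Time to reach the wall: t = 129.0 / 45.024 = 2.8651 s.
Height at that point: y = 19.028×2.8651 − 4.900×2.8651² = 14.294 m.
That is 14.294 − 11.91 = 2.384 m above the top of the wall, so the arrow clears it.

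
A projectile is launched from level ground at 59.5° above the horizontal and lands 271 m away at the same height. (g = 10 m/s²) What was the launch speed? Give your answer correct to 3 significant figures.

55.7 m/s

On level ground, R = v₀² sin(2θ) / g, so v₀ = √(R g / sin 2θ).
sin(2 × 59.5°) = 0.8746.
v₀ = √(271 × 10 / 0.8746) = √3099 = 55.7 m/s.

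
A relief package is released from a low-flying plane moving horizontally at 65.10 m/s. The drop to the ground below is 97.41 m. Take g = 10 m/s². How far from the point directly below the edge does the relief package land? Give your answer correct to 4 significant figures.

287.3 m

Initial vertical velocity is zero, so the fall time comes from h = ½ g t²: t = √(2 × 97.41 / 10) = 4.4138 s.
Horizontal motion is uniform at 65.10 m/s, so x = 65.10 × 4.4138 = 287.3 m.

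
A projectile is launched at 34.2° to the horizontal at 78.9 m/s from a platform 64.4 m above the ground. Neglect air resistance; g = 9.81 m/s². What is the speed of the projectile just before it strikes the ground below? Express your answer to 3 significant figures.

86.5 m/s

v_x = 78.9 cos 34.2° = 65.26 m/s is unchanged throughout.
For the vertical component, v_y² = v_y0² + 2 g h = (44.35)² + 2×9.81×64.4 = 3230, so |v_y| = 56.83 m/s.
Impact speed = √(v_x² + v_y²) = √(4259 + 3230) = 86.5 m/s.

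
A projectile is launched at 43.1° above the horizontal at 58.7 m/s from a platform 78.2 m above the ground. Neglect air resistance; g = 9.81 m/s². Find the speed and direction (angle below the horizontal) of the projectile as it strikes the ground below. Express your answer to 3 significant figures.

v_x = 58.7 cos 43.1° = 42.86 m/s (constant).
|v_y| at impact = √((40.11)² + 2×9.81×78.2) = 56.06 m/s.
Speed = √(42.86² + 56.06²) = 70.6 m/s; angle = arctan(56.06/42.86) = 52.6° below horizontal.

70.6 m/s at 52.6° below the horizontal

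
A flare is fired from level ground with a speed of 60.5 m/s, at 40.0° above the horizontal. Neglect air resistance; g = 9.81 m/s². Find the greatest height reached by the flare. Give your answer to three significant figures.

77.1 m

Vertical component of launch velocity: v_y = 60.5 sin 40.0° = 38.89 m/s.
At the highest point the vertical velocity is zero, so v_y² = 2 g h_max.
h_max = (38.89)² / (2 × 9.81) = 1512 / 19.62 = 77.1 m.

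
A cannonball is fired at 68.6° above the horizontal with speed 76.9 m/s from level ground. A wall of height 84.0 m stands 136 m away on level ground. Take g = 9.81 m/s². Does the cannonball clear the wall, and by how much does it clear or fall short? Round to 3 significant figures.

Yes — it clears the wall by 148 m.

v_x = 76.9 cos 68.6° = 28.06 m/s; v_y0 = 76.9 sin 68.6° = 71.60 m/s.
Time to reach the wall: t = 136 / 28.06 = 4.847 s.
Height at that point: y = 71.60×4.847 − 4.905×4.847² = 231.8 m.
That is 231.8 − 84.0 = 148 m above the top of the wall, so the cannonball clears it.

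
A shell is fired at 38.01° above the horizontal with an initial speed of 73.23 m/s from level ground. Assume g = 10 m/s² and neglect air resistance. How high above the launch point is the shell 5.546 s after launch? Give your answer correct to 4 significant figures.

v_y0 = 73.23 sin 38.01° = 45.095 m/s.
y(t) = v_y0 t − ½ g t² = 45.095×5.546 − 5.000×5.546² = 96.31 m.

96.31 m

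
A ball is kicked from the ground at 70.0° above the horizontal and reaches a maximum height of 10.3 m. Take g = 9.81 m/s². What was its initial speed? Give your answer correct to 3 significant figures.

15.1 m/s

At maximum height v_y = 0, so (v₀ sin θ)² = 2 g H.
v₀ sin 70.0° = √(2 × 9.81 × 10.3) = 14.22 m/s.
v₀ = 14.22 / sin 70.0° = 14.22 / 0.9397 = 15.1 m/s.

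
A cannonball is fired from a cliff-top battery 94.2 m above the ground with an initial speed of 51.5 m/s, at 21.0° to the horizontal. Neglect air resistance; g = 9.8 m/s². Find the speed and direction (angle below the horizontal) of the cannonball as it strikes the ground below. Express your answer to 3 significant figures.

67.1 m/s at 44.2° below the horizontal

v_x = 51.5 cos 21.0° = 48.08 m/s (constant).
|v_y| at impact = √((18.46)² + 2×9.8×94.2) = 46.77 m/s.
Speed = √(48.08² + 46.77²) = 67.1 m/s; angle = arctan(46.77/48.08) = 44.2° below horizontal.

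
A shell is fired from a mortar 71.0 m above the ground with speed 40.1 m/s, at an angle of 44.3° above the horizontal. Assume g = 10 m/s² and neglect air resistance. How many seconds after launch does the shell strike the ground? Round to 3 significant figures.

Vertical component: v_y = 40.1 sin 44.3° = 28.01 m/s.
Taking up as positive with launch at y = 71.0 m, landing at y = 0: 0 = 71.0 + 28.01 t − ½(10) t².
Solving 5.000 t² − 28.01 t − 71.0 = 0 gives t = [28.01 + √(28.01² + 4·5.000·71.0)] / 10.00 = 7.50 s.

7.50 s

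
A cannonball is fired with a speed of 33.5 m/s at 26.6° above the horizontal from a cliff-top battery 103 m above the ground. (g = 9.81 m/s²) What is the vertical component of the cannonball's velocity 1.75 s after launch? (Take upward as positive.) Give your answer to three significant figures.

Initial vertical component: v_y0 = 33.5 sin 26.6° = 15.00 m/s.
v_y(t) = v_y0 − g t = 15.00 − 9.81 × 1.75 = -2.17 m/s.

-2.17 m/s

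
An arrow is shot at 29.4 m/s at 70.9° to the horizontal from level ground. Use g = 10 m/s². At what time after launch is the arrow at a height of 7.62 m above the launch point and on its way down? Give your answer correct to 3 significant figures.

v_y0 = 29.4 sin 70.9° = 27.78 m/s.
Set y = v_y0 t − ½ g t² = 7.62: 5.000 t² − 27.78 t + 7.62 = 0.
t = [27.78 ± √(771.7 − 152.4)] / 10 = (27.78 ± 24.89) / 10, giving t = 0.289 s or t = 5.27 s.
On the way down corresponds to the larger root: t = 5.27 s.

5.27 s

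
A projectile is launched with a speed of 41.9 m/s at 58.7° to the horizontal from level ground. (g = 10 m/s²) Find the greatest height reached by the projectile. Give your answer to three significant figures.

64.1 m

Vertical component of launch velocity: v_y = 41.9 sin 58.7° = 35.80 m/s.
At the highest point the vertical velocity is zero, so v_y² = 2 g h_max.
h_max = (35.80)² / (2 × 10) = 1282 / 20.00 = 64.1 m.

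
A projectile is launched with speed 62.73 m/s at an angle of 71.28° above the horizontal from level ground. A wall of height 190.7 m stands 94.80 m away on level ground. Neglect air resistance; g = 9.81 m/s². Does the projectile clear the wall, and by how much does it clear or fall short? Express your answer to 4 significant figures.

No — it falls 19.70 m short of clearing the wall.

v_x = 62.73 cos 71.28° = 20.133 m/s; v_y0 = 62.73 sin 71.28° = 59.411 m/s.
Time to reach the wall: t = 94.80 / 20.133 = 4.7087 s.
Height at that point: y = 59.411×4.7087 − 4.905×4.7087² = 171.00 m.
That is 190.7 − 171.00 = 19.70 m below the top of the wall, so the projectile does not clear it.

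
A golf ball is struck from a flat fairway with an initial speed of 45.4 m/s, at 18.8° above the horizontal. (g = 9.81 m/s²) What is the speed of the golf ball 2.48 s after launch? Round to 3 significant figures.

v_x = 45.4 cos 18.8° = 42.98 m/s (constant).
v_y(t) = 45.4 sin 18.8° − g t = 14.63 − 9.81 × 2.48 = -9.699 m/s.
Speed = √(v_x² + v_y²) = √(1847 + 94.07) = 44.1 m/s.

44.1 m/s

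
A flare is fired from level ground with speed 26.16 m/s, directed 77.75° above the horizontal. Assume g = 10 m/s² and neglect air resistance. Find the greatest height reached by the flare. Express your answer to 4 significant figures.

Vertical component of launch velocity: v_y = 26.16 sin 77.75° = 25.564 m/s.
At the highest point the vertical velocity is zero, so v_y² = 2 g h_max.
h_max = (25.564)² / (2 × 10) = 653.52 / 20.00 = 32.68 m.

32.68 m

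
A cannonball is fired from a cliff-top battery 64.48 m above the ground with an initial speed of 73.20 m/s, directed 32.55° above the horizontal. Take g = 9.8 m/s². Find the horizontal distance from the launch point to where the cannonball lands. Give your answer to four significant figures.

Components: v_x = 73.20 cos 32.55° = 61.702 m/s, v_y = 73.20 sin 32.55° = 39.384 m/s.
Vertical: 0 = 64.48 + 39.384 t − ½(9.8) t² ⇒ 4.900 t² − 39.384 t − 64.48 = 0.
t = [39.384 + √(1551.1 + 1263.8)] / 9.800 = 9.4326 s.
Horizontal: R = v_x · t = 61.702 × 9.4326 = 582.0 m.

582.0 m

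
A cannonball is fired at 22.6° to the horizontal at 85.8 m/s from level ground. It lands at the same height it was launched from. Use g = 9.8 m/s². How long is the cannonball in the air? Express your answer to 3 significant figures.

6.73 s

Vertical component: v_y = 85.8 sin 22.6° = 32.97 m/s.
For a projectile landing at launch height, time of flight is t = 2 v_y / g = 2 × 32.97 / 9.8 = 6.73 s.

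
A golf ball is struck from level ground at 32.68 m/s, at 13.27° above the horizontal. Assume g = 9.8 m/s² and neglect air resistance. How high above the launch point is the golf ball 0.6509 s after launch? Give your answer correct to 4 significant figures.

2.807 m

v_y0 = 32.68 sin 13.27° = 7.5014 m/s.
y(t) = v_y0 t − ½ g t² = 7.5014×0.6509 − 4.900×0.6509² = 2.807 m.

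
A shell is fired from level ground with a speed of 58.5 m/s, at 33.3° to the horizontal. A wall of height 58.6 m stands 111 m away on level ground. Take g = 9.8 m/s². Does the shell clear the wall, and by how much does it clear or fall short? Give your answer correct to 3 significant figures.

v_x = 58.5 cos 33.3° = 48.89 m/s; v_y0 = 58.5 sin 33.3° = 32.12 m/s.
Time to reach the wall: t = 111 / 48.89 = 2.270 s.
Height at that point: y = 32.12×2.270 − 4.900×2.270² = 47.66 m.
That is 58.6 − 47.66 = 10.9 m below the top of the wall, so the shell does not clear it.

No — it falls 10.9 m short of clearing the wall.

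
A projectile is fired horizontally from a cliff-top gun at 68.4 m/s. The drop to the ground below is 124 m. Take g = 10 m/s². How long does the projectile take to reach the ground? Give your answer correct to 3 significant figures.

The horizontal speed doesn't affect the fall. With v_y0 = 0, h = ½ g t².
t = √(2 × 124 / 10) = √24.80 = 4.98 s.

4.98 s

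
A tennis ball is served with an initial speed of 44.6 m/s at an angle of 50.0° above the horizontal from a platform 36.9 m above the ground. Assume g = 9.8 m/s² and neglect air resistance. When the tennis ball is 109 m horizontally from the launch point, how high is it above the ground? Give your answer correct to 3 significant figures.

96.0 m

v_x = 44.6 cos 50.0° = 28.67 m/s, v_y0 = 44.6 sin 50.0° = 34.17 m/s.
Time to reach x = 109 m: t = x / v_x = 109 / 28.67 = 3.802 s.
y = 36.9 + v_y0 t − ½ g t² = 36.9 + 34.17×3.802 − 4.900×3.802² = 96.0 m.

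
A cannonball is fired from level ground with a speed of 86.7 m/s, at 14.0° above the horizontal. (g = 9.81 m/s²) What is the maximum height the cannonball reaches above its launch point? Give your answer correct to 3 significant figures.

Vertical component of launch velocity: v_y = 86.7 sin 14.0° = 20.97 m/s.
At the highest point the vertical velocity is zero, so v_y² = 2 g h_max.
h_max = (20.97)² / (2 × 9.81) = 439.7 / 19.62 = 22.4 m.

22.4 m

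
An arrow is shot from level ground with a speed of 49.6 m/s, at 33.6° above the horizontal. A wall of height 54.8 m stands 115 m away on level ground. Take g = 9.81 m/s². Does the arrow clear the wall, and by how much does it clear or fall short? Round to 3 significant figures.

No — it falls 16.4 m short of clearing the wall.

v_x = 49.6 cos 33.6° = 41.31 m/s; v_y0 = 49.6 sin 33.6° = 27.45 m/s.
Time to reach the wall: t = 115 / 41.31 = 2.784 s.
Height at that point: y = 27.45×2.784 − 4.905×2.784² = 38.40 m.
That is 54.8 − 38.40 = 16.4 m below the top of the wall, so the arrow does not clear it.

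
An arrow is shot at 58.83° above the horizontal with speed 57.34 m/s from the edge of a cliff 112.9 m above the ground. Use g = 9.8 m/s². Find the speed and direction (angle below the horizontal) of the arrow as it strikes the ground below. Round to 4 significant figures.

74.17 m/s at 66.41° below the horizontal

v_x = 57.34 cos 58.83° = 29.678 m/s (constant).
|v_y| at impact = √((49.062)² + 2×9.8×112.9) = 67.970 m/s.
Speed = √(29.678² + 67.970²) = 74.17 m/s; angle = arctan(67.970/29.678) = 66.41° below horizontal.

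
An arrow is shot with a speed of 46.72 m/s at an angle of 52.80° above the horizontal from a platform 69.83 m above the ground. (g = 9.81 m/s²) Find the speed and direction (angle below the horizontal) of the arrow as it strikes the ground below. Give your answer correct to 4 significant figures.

v_x = 46.72 cos 52.80° = 28.247 m/s (constant).
|v_y| at impact = √((37.214)² + 2×9.81×69.83) = 52.488 m/s.
Speed = √(28.247² + 52.488²) = 59.61 m/s; angle = arctan(52.488/28.247) = 61.71° below horizontal.

59.61 m/s at 61.71° below the horizontal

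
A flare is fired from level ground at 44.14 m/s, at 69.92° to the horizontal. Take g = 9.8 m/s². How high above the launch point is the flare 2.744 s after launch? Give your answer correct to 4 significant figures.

76.86 m

v_y0 = 44.14 sin 69.92° = 41.457 m/s.
y(t) = v_y0 t − ½ g t² = 41.457×2.744 − 4.900×2.744² = 76.86 m.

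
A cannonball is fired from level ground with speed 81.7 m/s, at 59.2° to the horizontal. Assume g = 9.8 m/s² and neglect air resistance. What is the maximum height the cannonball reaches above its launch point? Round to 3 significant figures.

Vertical component of launch velocity: v_y = 81.7 sin 59.2° = 70.18 m/s.
At the highest point the vertical velocity is zero, so v_y² = 2 g h_max.
h_max = (70.18)² / (2 × 9.8) = 4925 / 19.60 = 251 m.

251 m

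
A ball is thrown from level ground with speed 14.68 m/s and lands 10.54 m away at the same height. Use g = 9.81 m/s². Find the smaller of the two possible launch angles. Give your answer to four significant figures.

14.34°

Level-ground range: R = v₀² sin(2θ)/g ⇒ sin 2θ = R g / v₀² = 10.54×9.81/14.68² = 0.4798.
2θ = arcsin(0.4798) = 28.672° or 180° − 28.672° = 151.328°.
So θ = 14.34° or θ = 75.66°.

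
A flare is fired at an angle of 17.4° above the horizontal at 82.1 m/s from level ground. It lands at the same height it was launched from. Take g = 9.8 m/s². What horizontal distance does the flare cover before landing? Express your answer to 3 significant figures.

For level ground, R = v₀² sin(2θ) / g.
sin(2 × 17.4°) = sin 34.80° = 0.5707.
R = (82.1)² × 0.5707 / 9.8 = 393 m.

393 m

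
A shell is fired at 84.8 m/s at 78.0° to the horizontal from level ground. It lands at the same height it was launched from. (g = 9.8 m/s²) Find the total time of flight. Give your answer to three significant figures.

Vertical component: v_y = 84.8 sin 78.0° = 82.95 m/s.
For a projectile landing at launch height, time of flight is t = 2 v_y / g = 2 × 82.95 / 9.8 = 16.9 s.

16.9 s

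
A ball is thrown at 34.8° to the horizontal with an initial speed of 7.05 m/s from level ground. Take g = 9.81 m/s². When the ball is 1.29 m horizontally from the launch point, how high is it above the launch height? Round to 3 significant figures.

0.653 m

v_x = 7.05 cos 34.8° = 5.789 m/s, v_y0 = 7.05 sin 34.8° = 4.024 m/s.
Time to reach x = 1.29 m: t = x / v_x = 1.29 / 5.789 = 0.2228 s.
y = v_y0 t − ½ g t² = 4.024×0.2228 − 4.905×0.2228² = 0.653 m.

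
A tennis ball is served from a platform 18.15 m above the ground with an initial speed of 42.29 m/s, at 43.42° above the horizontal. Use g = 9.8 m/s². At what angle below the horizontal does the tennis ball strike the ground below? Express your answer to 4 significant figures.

48.44°

v_x = 42.29 cos 43.42° = 30.717 m/s.
At impact |v_y| = √(v_y0² + 2 g h) = √(29.068² + 2×9.8×18.15) = 34.651 m/s.
Angle below horizontal = arctan(|v_y| / v_x) = arctan(34.651 / 30.717) = 48.44°.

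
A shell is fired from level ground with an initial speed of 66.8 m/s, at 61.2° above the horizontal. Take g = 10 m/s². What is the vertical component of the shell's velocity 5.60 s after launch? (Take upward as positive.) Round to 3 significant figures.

2.54 m/s

Initial vertical component: v_y0 = 66.8 sin 61.2° = 58.54 m/s.
v_y(t) = v_y0 − g t = 58.54 − 10 × 5.60 = 2.54 m/s.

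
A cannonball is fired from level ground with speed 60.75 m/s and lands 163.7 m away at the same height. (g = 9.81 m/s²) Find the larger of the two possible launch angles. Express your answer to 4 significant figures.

Level-ground range: R = v₀² sin(2θ)/g ⇒ sin 2θ = R g / v₀² = 163.7×9.81/60.75² = 0.4351.
2θ = arcsin(0.4351) = 25.792° or 180° − 25.792° = 154.208°.
So θ = 12.90° or θ = 77.10°.

77.10°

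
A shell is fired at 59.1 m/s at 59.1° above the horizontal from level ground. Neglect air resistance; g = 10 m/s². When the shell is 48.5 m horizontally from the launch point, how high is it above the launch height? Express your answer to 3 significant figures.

68.3 m

v_x = 59.1 cos 59.1° = 30.35 m/s, v_y0 = 59.1 sin 59.1° = 50.71 m/s.
Time to reach x = 48.5 m: t = x / v_x = 48.5 / 30.35 = 1.598 s.
y = v_y0 t − ½ g t² = 50.71×1.598 − 5.000×1.598² = 68.3 m.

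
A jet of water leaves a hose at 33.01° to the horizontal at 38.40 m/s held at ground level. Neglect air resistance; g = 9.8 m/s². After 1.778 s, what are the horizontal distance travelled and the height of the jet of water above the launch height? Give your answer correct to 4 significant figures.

v_x = 38.40 cos 33.01° = 32.201 m/s; v_y0 = 38.40 sin 33.01° = 20.920 m/s.
x = v_x t = 32.201 × 1.778 = 57.25 m.
y = v_y0 t − ½ g t² = 20.920×1.778 − 4.900×1.778² = 21.71 m.

x = 57.25 m, y = 21.71 m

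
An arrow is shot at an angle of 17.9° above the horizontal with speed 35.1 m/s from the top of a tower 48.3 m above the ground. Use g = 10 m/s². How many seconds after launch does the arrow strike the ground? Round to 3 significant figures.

Vertical component: v_y = 35.1 sin 17.9° = 10.79 m/s.
Taking up as positive with launch at y = 48.3 m, landing at y = 0: 0 = 48.3 + 10.79 t − ½(10) t².
Solving 5.000 t² − 10.79 t − 48.3 = 0 gives t = [10.79 + √(10.79² + 4·5.000·48.3)] / 10.00 = 4.37 s.

4.37 s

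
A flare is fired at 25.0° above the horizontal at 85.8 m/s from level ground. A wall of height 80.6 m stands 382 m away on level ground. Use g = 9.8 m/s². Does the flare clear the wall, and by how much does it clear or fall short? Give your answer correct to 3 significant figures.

v_x = 85.8 cos 25.0° = 77.76 m/s; v_y0 = 85.8 sin 25.0° = 36.26 m/s.
Time to reach the wall: t = 382 / 77.76 = 4.913 s.
Height at that point: y = 36.26×4.913 − 4.900×4.913² = 59.87 m.
That is 80.6 − 59.87 = 20.7 m below the top of the wall, so the flare does not clear it.

No — it falls 20.7 m short of clearing the wall.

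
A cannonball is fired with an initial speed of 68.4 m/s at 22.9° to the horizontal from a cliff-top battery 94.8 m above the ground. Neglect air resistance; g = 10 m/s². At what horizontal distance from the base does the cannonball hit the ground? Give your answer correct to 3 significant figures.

Components: v_x = 68.4 cos 22.9° = 63.01 m/s, v_y = 68.4 sin 22.9° = 26.62 m/s.
Vertical: 0 = 94.8 + 26.62 t − ½(10) t² ⇒ 5.000 t² − 26.62 t − 94.8 = 0.
t = [26.62 + √(708.6 + 1896)] / 10.00 = 7.766 s.
Horizontal: R = v_x · t = 63.01 × 7.766 = 489 m.

489 m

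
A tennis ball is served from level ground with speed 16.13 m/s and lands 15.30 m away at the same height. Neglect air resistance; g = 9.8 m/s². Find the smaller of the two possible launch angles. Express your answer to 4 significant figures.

17.60°

Level-ground range: R = v₀² sin(2θ)/g ⇒ sin 2θ = R g / v₀² = 15.30×9.8/16.13² = 0.5763.
2θ = arcsin(0.5763) = 35.191° or 180° − 35.191° = 144.809°.
So θ = 17.60° or θ = 72.40°.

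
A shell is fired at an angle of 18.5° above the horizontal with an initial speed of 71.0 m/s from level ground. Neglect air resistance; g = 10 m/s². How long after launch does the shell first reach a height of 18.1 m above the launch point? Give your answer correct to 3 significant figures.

v_y0 = 71.0 sin 18.5° = 22.53 m/s.
Set y = v_y0 t − ½ g t² = 18.1: 5.000 t² − 22.53 t + 18.1 = 0.
t = [22.53 ± √(507.6 − 362.0)] / 10 = (22.53 ± 12.07) / 10, giving t = 1.05 s or t = 3.46 s.
The shell is on the way up at the first time, so t = 1.05 s.

1.05 s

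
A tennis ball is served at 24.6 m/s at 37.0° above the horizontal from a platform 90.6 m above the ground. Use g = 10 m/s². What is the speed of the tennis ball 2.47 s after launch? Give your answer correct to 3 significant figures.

22.0 m/s

v_x = 24.6 cos 37.0° = 19.65 m/s (constant).
v_y(t) = 24.6 sin 37.0° − g t = 14.80 − 10 × 2.47 = -9.900 m/s.
Speed = √(v_x² + v_y²) = √(386.1 + 98.01) = 22.0 m/s.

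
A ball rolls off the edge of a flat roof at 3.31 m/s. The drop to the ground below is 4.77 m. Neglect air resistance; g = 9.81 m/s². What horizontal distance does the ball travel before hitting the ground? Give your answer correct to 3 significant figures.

Initial vertical velocity is zero, so the fall time comes from h = ½ g t²: t = √(2 × 4.77 / 9.81) = 0.9861 s.
Horizontal motion is uniform at 3.31 m/s, so x = 3.31 × 0.9861 = 3.26 m.

3.26 m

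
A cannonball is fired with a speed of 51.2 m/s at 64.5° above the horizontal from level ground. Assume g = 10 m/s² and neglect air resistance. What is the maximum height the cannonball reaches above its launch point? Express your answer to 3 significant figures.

107 m

Vertical component of launch velocity: v_y = 51.2 sin 64.5° = 46.21 m/s.
At the highest point the vertical velocity is zero, so v_y² = 2 g h_max.
h_max = (46.21)² / (2 × 10) = 2135 / 20.00 = 107 m.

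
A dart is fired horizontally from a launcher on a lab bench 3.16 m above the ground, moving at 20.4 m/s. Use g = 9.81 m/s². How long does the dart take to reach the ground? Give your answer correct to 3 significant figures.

The horizontal speed doesn't affect the fall. With v_y0 = 0, h = ½ g t².
t = √(2 × 3.16 / 9.81) = √0.6442 = 0.803 s.

0.803 s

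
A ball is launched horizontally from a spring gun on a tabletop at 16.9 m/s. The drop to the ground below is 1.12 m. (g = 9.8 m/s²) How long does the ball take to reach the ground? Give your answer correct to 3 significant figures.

The horizontal speed doesn't affect the fall. With v_y0 = 0, h = ½ g t².
t = √(2 × 1.12 / 9.8) = √0.2286 = 0.478 s.

0.478 s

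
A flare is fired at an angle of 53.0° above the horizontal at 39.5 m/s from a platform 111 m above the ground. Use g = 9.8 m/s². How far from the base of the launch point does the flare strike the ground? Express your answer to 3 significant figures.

213 m

Components: v_x = 39.5 cos 53.0° = 23.77 m/s, v_y = 39.5 sin 53.0° = 31.55 m/s.
Vertical: 0 = 111 + 31.55 t − ½(9.8) t² ⇒ 4.900 t² − 31.55 t − 111 = 0.
t = [31.55 + √(995.4 + 2176)] / 9.800 = 8.966 s.
Horizontal: R = v_x · t = 23.77 × 8.966 = 213 m.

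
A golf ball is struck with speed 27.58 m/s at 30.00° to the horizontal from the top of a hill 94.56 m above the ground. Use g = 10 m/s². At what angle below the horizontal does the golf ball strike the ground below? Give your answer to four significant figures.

v_x = 27.58 cos 30.00° = 23.885 m/s.
At impact |v_y| = √(v_y0² + 2 g h) = √(13.790² + 2×10×94.56) = 45.622 m/s.
Angle below horizontal = arctan(|v_y| / v_x) = arctan(45.622 / 23.885) = 62.37°.

62.37°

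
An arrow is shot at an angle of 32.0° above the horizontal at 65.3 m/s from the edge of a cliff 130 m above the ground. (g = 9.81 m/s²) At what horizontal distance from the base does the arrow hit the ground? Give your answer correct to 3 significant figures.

Components: v_x = 65.3 cos 32.0° = 55.38 m/s, v_y = 65.3 sin 32.0° = 34.60 m/s.
Vertical: 0 = 130 + 34.60 t − ½(9.81) t² ⇒ 4.905 t² − 34.60 t − 130 = 0.
t = [34.60 + √(1197 + 2551)] / 9.810 = 9.768 s.
Horizontal: R = v_x · t = 55.38 × 9.768 = 541 m.

541 m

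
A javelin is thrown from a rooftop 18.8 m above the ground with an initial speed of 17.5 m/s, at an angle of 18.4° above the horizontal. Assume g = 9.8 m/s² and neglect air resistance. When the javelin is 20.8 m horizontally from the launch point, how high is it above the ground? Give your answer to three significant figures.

18.0 m

v_x = 17.5 cos 18.4° = 16.61 m/s, v_y0 = 17.5 sin 18.4° = 5.524 m/s.
Time to reach x = 20.8 m: t = x / v_x = 20.8 / 16.61 = 1.252 s.
y = 18.8 + v_y0 t − ½ g t² = 18.8 + 5.524×1.252 − 4.900×1.252² = 18.0 m.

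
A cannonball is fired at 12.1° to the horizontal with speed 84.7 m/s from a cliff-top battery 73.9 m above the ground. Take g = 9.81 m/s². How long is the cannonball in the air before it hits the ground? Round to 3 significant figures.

Vertical component: v_y = 84.7 sin 12.1° = 17.75 m/s.
Taking up as positive with launch at y = 73.9 m, landing at y = 0: 0 = 73.9 + 17.75 t − ½(9.81) t².
Solving 4.905 t² − 17.75 t − 73.9 = 0 gives t = [17.75 + √(17.75² + 4·4.905·73.9)] / 9.810 = 6.09 s.

6.09 s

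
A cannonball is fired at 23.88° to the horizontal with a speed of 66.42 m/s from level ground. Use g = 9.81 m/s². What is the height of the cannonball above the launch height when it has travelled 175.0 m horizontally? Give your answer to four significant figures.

v_x = 66.42 cos 23.88° = 60.734 m/s, v_y0 = 66.42 sin 23.88° = 26.888 m/s.
Time to reach x = 175.0 m: t = x / v_x = 175.0 / 60.734 = 2.8814 s.
y = v_y0 t − ½ g t² = 26.888×2.8814 − 4.905×2.8814² = 36.75 m.

36.75 m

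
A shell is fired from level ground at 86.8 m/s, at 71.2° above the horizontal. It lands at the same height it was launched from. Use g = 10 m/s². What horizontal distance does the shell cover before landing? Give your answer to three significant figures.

Components: v_x = 86.8 cos 71.2° = 27.97 m/s, v_y = 86.8 sin 71.2° = 82.17 m/s.
Time of flight (same landing height): t = 2 v_y / g = 2 × 82.17 / 10 = 16.43 s.
Range: R = v_x · t = 27.97 × 16.43 = 460 m.

460 m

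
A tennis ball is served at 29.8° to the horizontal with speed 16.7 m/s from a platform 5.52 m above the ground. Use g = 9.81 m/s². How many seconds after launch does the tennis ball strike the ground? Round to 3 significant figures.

2.20 s

Vertical component: v_y = 16.7 sin 29.8° = 8.299 m/s.
Taking up as positive with launch at y = 5.52 m, landing at y = 0: 0 = 5.52 + 8.299 t − ½(9.81) t².
Solving 4.905 t² − 8.299 t − 5.52 = 0 gives t = [8.299 + √(8.299² + 4·4.905·5.52)] / 9.810 = 2.20 s.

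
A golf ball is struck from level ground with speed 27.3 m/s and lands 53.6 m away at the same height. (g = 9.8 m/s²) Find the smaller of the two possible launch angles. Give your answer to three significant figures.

22.4°

Level-ground range: R = v₀² sin(2θ)/g ⇒ sin 2θ = R g / v₀² = 53.6×9.8/27.3² = 0.7048.
2θ = arcsin(0.7048) = 44.81° or 180° − 44.81° = 135.19°.
So θ = 22.4° or θ = 67.6°.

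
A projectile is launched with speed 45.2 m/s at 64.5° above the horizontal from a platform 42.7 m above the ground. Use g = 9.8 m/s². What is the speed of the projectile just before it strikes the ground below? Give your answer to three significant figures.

v_x = 45.2 cos 64.5° = 19.46 m/s is unchanged throughout.
For the vertical component, v_y² = v_y0² + 2 g h = (40.80)² + 2×9.8×42.7 = 2502, so |v_y| = 50.02 m/s.
Impact speed = √(v_x² + v_y²) = √(378.7 + 2502) = 53.7 m/s.

53.7 m/s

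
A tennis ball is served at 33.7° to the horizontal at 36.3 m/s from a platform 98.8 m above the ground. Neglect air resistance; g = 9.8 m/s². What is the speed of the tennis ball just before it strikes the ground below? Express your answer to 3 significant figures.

v_x = 36.3 cos 33.7° = 30.20 m/s is unchanged throughout.
For the vertical component, v_y² = v_y0² + 2 g h = (20.14)² + 2×9.8×98.8 = 2342, so |v_y| = 48.39 m/s.
Impact speed = √(v_x² + v_y²) = √(912.0 + 2342) = 57.0 m/s.

57.0 m/s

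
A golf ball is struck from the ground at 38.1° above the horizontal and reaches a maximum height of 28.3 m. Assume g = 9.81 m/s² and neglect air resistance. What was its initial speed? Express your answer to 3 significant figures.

At maximum height v_y = 0, so (v₀ sin θ)² = 2 g H.
v₀ sin 38.1° = √(2 × 9.81 × 28.3) = 23.56 m/s.
v₀ = 23.56 / sin 38.1° = 23.56 / 0.6170 = 38.2 m/s.

38.2 m/s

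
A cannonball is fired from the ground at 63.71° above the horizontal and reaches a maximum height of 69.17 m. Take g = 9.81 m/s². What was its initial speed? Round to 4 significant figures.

At maximum height v_y = 0, so (v₀ sin θ)² = 2 g H.
v₀ sin 63.71° = √(2 × 9.81 × 69.17) = 36.839 m/s.
v₀ = 36.839 / sin 63.71° = 36.839 / 0.8966 = 41.09 m/s.

41.09 m/s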